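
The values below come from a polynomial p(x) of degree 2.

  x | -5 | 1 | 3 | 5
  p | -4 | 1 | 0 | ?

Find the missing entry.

-7/3

The 3 known values determine p uniquely (degree ≤ 2).
Evaluate each Lagrange basis at x = 5:
L_0(5) = (4)·(2)/[(-6)·(-8)] = 1/6
L_1(5) = (10)·(2)/[(6)·(-2)] = -5/3
L_2(5) = (10)·(4)/[(8)·(2)] = 5/2
Sum: (-4)·(1/6) + 1·(-5/3) + 0 = -7/3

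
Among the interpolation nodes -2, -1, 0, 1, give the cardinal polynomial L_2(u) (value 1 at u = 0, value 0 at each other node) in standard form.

L_2(u) = (u + 2)(u + 1)(u - 1) / [(2)·(1)·(-1)]
       = (u^3 + 2u^2 - u - 2) / (-2)

L_2(u) = -(1/2)u^3 - u^2 + (1/2)u + 1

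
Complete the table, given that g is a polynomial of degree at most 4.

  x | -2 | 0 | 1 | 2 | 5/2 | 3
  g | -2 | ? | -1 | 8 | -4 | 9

-989/9

The 5 known values determine g uniquely (degree ≤ 4).
Evaluate each Lagrange basis at x = 0:
L_0(0) = (-1)·(-2)·(-5/2)·(-3)/[(-3)·(-4)·(-9/2)·(-5)] = 1/18
L_1(0) = (2)·(-2)·(-5/2)·(-3)/[(3)·(-1)·(-3/2)·(-2)] = 10/3
L_2(0) = (2)·(-1)·(-5/2)·(-3)/[(4)·(1)·(-1/2)·(-1)] = -15/2
L_3(0) = (2)·(-1)·(-2)·(-3)/[(9/2)·(3/2)·(1/2)·(-1/2)] = 64/9
L_4(0) = (2)·(-1)·(-2)·(-5/2)/[(5)·(2)·(1)·(1/2)] = -2
Sum: (-2)·(1/18) + (-1)·(10/3) + 8·(-15/2) + (-4)·(64/9) + 9·(-2) = -989/9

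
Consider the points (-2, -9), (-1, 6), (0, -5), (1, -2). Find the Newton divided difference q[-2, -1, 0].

q[-2,-1] = (6 - (-9)) / (-1 - (-2)) = 15
q[-1,0] = (-5 - 6) / (0 - (-1)) = -11
q[-2,-1,0] = (-11 - 15) / (0 - (-2)) = -13

-13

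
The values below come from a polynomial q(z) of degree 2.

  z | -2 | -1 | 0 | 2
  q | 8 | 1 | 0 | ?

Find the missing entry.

16

The 3 known values determine q uniquely (degree ≤ 2).
Evaluate each Lagrange basis at z = 2:
L_0(2) = (3)·(2)/[(-1)·(-2)] = 3
L_1(2) = (4)·(2)/[(1)·(-1)] = -8
L_2(2) = (4)·(3)/[(2)·(1)] = 6
Sum: 8·(3) + 1·(-8) + 0 = 16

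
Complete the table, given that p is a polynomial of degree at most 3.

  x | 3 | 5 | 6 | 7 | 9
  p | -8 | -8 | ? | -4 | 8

The 4 known values determine p uniquely (degree ≤ 3).
Evaluate each Lagrange basis at x = 6:
L_0(6) = (1)·(-1)·(-3)/[(-2)·(-4)·(-6)] = -1/16
L_1(6) = (3)·(-1)·(-3)/[(2)·(-2)·(-4)] = 9/16
L_2(6) = (3)·(1)·(-3)/[(4)·(2)·(-2)] = 9/16
L_3(6) = (3)·(1)·(-1)/[(6)·(4)·(2)] = -1/16
Sum: (-8)·(-1/16) + (-8)·(9/16) + (-4)·(9/16) + 8·(-1/16) = -27/4

-27/4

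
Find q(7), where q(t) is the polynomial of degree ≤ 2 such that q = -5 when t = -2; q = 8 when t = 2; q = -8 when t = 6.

L_0(7) = (5)·(1)/[(-4)·(-8)] = 5/32
L_1(7) = (9)·(1)/[(4)·(-4)] = -9/16
L_2(7) = (9)·(5)/[(8)·(4)] = 45/32
Sum: (-5)·(5/32) + 8·(-9/16) + (-8)·(45/32) = -529/32

-529/32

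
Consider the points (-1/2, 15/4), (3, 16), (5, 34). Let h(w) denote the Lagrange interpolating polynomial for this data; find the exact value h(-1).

4

Evaluate each Lagrange basis at w = -1:
L_0(-1) = (-4)·(-6)/[(-7/2)·(-11/2)] = 96/77
L_1(-1) = (-1/2)·(-6)/[(7/2)·(-2)] = -3/7
L_2(-1) = (-1/2)·(-4)/[(11/2)·(2)] = 2/11
Sum: 15/4·(96/77) + 16·(-3/7) + 34·(2/11) = 4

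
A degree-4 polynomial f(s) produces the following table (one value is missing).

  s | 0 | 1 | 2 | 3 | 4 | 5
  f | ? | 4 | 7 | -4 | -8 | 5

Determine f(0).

The 5 known values determine f uniquely (degree ≤ 4).
Evaluate each Lagrange basis at s = 0:
L_0(0) = (-2)·(-3)·(-4)·(-5)/[(-1)·(-2)·(-3)·(-4)] = 5
L_1(0) = (-1)·(-3)·(-4)·(-5)/[(1)·(-1)·(-2)·(-3)] = -10
L_2(0) = (-1)·(-2)·(-4)·(-5)/[(2)·(1)·(-1)·(-2)] = 10
L_3(0) = (-1)·(-2)·(-3)·(-5)/[(3)·(2)·(1)·(-1)] = -5
L_4(0) = (-1)·(-2)·(-3)·(-4)/[(4)·(3)·(2)·(1)] = 1
Sum: 4·(5) + 7·(-10) + (-4)·(10) + (-8)·(-5) + 5·(1) = -45

-45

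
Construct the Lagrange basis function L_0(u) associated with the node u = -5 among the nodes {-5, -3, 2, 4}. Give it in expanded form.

L_0(u) = -(1/126)u^3 + (1/42)u^2 + (5/63)u - 4/21

L_0(u) = (u + 3)(u - 2)(u - 4) / [(-2)·(-7)·(-9)]
       = (u^3 - 3u^2 - 10u + 24) / (-126)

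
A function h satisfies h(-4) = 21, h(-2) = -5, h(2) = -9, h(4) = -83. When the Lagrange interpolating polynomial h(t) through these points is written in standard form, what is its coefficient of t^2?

L_0(t) = (t + 2)(t - 2)(t - 4) / [-96] = -(1/96)t^3 + (1/24)t^2 + (1/24)t - 1/6
L_1(t) = (t + 4)(t - 2)(t - 4) / [48] = (1/48)t^3 - (1/24)t^2 - (1/3)t + 2/3
L_2(t) = (t + 4)(t + 2)(t - 4) / [-48] = -(1/48)t^3 - (1/24)t^2 + (1/3)t + 2/3
L_3(t) = (t + 4)(t + 2)(t - 2) / [96] = (1/96)t^3 + (1/24)t^2 - (1/24)t - 1/6
h(t) = 21·L_0 + (-5)·L_1 + (-9)·L_2 + (-83)·L_3
Only the coefficient of t^2 is needed; take it from each L_i and combine:
21·(1/24) + (-5)·(-1/24) + (-9)·(-1/24) + (-83)·(1/24) = -2

-2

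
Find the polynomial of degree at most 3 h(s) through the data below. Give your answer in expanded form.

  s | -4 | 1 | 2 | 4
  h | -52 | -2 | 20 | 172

Newton's divided differences:
h[-4,1] = (-2 - (-52)) / (1 - (-4)) = 10
h[1,2] = (20 - (-2)) / (2 - 1) = 22
h[2,4] = (172 - 20) / (4 - 2) = 76
h[-4,1,2] = (22 - 10) / (2 - (-4)) = 2
h[1,2,4] = (76 - 22) / (4 - 1) = 18
h[-4,1,2,4] = (18 - 2) / (4 - (-4)) = 2
h(s) = -52 + 10·(s + 4) + 2·(s + 4)(s - 1) + 2·(s + 4)(s - 1)(s - 2)
Expanding: h(s) = 2s^3 + 4s^2 - 4s - 4

h(s) = 2s^3 + 4s^2 - 4s - 4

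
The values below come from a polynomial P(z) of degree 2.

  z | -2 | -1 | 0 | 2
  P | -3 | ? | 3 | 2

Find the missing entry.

7/8

The 3 known values determine P uniquely (degree ≤ 2).
Evaluate each Lagrange basis at z = -1:
L_0(-1) = (-1)·(-3)/[(-2)·(-4)] = 3/8
L_1(-1) = (1)·(-3)/[(2)·(-2)] = 3/4
L_2(-1) = (1)·(-1)/[(4)·(2)] = -1/8
Sum: (-3)·(3/8) + 3·(3/4) + 2·(-1/8) = 7/8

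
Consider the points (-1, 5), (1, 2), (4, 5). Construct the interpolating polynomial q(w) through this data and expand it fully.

Build the Lagrange basis polynomials:
L_0(w) = (w - 1)(w - 4) / [10] = (1/10)w^2 - (1/2)w + 2/5
L_1(w) = (w + 1)(w - 4) / [-6] = -(1/6)w^2 + (1/2)w + 2/3
L_2(w) = (w + 1)(w - 1) / [15] = (1/15)w^2 - 1/15
q(w) = 5·L_0 + 2·L_1 + 5·L_2
  5·L_0(w) = (1/2)w^2 - (5/2)w + 2
  2·L_1(w) = -(1/3)w^2 + w + 4/3
  5·L_2(w) = (1/3)w^2 - 1/3
Adding term by term: (1/2)w^2 - (3/2)w + 3

q(w) = (1/2)w^2 - (3/2)w + 3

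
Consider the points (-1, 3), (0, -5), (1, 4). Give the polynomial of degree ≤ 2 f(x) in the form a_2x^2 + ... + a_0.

f(x) = (17/2)x^2 + (1/2)x - 5

Newton's divided differences:
f[-1,0] = (-5 - 3) / (0 - (-1)) = -8
f[0,1] = (4 - (-5)) / (1 - 0) = 9
f[-1,0,1] = (9 - (-8)) / (1 - (-1)) = 17/2
f(x) = 3 + (-8)·(x + 1) + (17/2)·(x + 1)x
Expanding: f(x) = (17/2)x^2 + (1/2)x - 5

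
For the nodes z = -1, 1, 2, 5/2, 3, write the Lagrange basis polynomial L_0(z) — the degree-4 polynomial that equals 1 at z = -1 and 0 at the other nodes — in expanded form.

L_0(z) = (1/84)z^4 - (17/168)z^3 + (13/42)z^2 - (67/168)z + 5/28

L_0(z) = (z - 1)(z - 2)(z - 5/2)(z - 3) / [(-2)·(-3)·(-7/2)·(-4)]
       = (z^4 - (17/2)z^3 + 26z^2 - (67/2)z + 15) / (84)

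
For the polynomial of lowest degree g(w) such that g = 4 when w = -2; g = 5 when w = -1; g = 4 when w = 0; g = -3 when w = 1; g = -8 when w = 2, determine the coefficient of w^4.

1/2

Build the Lagrange basis polynomials:
L_0(w) = (w + 1)w(w - 1)(w - 2) / [24] = (1/24)w^4 - (1/12)w^3 - (1/24)w^2 + (1/12)w
L_1(w) = (w + 2)w(w - 1)(w - 2) / [-6] = -(1/6)w^4 + (1/6)w^3 + (2/3)w^2 - (2/3)w
L_2(w) = (w + 2)(w + 1)(w - 1)(w - 2) / [4] = (1/4)w^4 - (5/4)w^2 + 1
L_3(w) = (w + 2)(w + 1)w(w - 2) / [-6] = -(1/6)w^4 - (1/6)w^3 + (2/3)w^2 + (2/3)w
L_4(w) = (w + 2)(w + 1)w(w - 1) / [24] = (1/24)w^4 + (1/12)w^3 - (1/24)w^2 - (1/12)w
g(w) = 4·L_0 + 5·L_1 + 4·L_2 + (-3)·L_3 + (-8)·L_4
Only the coefficient of w^4 is needed; take it from each L_i and combine:
4·(1/24) + 5·(-1/6) + 4·(1/4) + (-3)·(-1/6) + (-8)·(1/24) = 1/2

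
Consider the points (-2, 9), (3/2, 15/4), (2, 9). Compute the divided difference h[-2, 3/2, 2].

3

h[-2,3/2] = (15/4 - 9) / (3/2 - (-2)) = -3/2
h[3/2,2] = (9 - 15/4) / (2 - 3/2) = 21/2
h[-2,3/2,2] = (21/2 - (-3/2)) / (2 - (-2)) = 3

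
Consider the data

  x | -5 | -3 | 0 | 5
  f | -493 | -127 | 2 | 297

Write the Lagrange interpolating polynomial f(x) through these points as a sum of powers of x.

f(x) = 3x^3 - 4x^2 + 4x + 2

Build the Lagrange basis polynomials:
L_0(x) = (x + 3)x(x - 5) / [-100] = -(1/100)x^3 + (1/50)x^2 + (3/20)x
L_1(x) = (x + 5)x(x - 5) / [48] = (1/48)x^3 - (25/48)x
L_2(x) = (x + 5)(x + 3)(x - 5) / [-75] = -(1/75)x^3 - (1/25)x^2 + (1/3)x + 1
L_3(x) = (x + 5)(x + 3)x / [400] = (1/400)x^3 + (1/50)x^2 + (3/80)x
f(x) = (-493)·L_0 + (-127)·L_1 + 2·L_2 + 297·L_3
  (-493)·L_0(x) = (493/100)x^3 - (493/50)x^2 - (1479/20)x
  (-127)·L_1(x) = -(127/48)x^3 + (3175/48)x
  2·L_2(x) = -(2/75)x^3 - (2/25)x^2 + (2/3)x + 2
  297·L_3(x) = (297/400)x^3 + (297/50)x^2 + (891/80)x
Adding term by term: 3x^3 - 4x^2 + 4x + 2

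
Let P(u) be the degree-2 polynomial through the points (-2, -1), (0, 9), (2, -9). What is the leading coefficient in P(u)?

-7/2

The leading coefficient equals the top divided difference P[-2,0,2].
P[-2,0] = (9 - (-1)) / (0 - (-2)) = 5
P[0,2] = (-9 - 9) / (2 - 0) = -9
P[-2,0,2] = (-9 - 5) / (2 - (-2)) = -7/2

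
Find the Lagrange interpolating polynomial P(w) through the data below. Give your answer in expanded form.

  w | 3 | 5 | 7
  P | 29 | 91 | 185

P(w) = 4w^2 - w - 4

L_0(w) = (w - 5)(w - 7) / [8] = (1/8)w^2 - (3/2)w + 35/8
L_1(w) = (w - 3)(w - 7) / [-4] = -(1/4)w^2 + (5/2)w - 21/4
L_2(w) = (w - 3)(w - 5) / [8] = (1/8)w^2 - w + 15/8
P(w) = 29·L_0 + 91·L_1 + 185·L_2
  29·L_0(w) = (29/8)w^2 - (87/2)w + 1015/8
  91·L_1(w) = -(91/4)w^2 + (455/2)w - 1911/4
  185·L_2(w) = (185/8)w^2 - 185w + 2775/8
Adding term by term: 4w^2 - w - 4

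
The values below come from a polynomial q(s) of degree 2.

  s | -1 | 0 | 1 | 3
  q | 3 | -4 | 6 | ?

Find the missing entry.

The 3 known values determine q uniquely (degree ≤ 2).
L_0(3) = (3)·(2)/[(-1)·(-2)] = 3
L_1(3) = (4)·(2)/[(1)·(-1)] = -8
L_2(3) = (4)·(3)/[(2)·(1)] = 6
Sum: 3·(3) + (-4)·(-8) + 6·(6) = 77

77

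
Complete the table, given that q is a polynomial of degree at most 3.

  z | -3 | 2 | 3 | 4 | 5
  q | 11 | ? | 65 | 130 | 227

The 4 known values determine q uniquely (degree ≤ 3).
Evaluate each Lagrange basis at z = 2:
L_0(2) = (-1)·(-2)·(-3)/[(-6)·(-7)·(-8)] = 1/56
L_1(2) = (5)·(-2)·(-3)/[(6)·(-1)·(-2)] = 5/2
L_2(2) = (5)·(-1)·(-3)/[(7)·(1)·(-1)] = -15/7
L_3(2) = (5)·(-1)·(-2)/[(8)·(2)·(1)] = 5/8
Sum: 11·(1/56) + 65·(5/2) + 130·(-15/7) + 227·(5/8) = 26

26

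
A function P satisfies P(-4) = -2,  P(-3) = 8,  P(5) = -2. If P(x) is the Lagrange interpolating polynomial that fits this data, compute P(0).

Evaluate each Lagrange basis at x = 0:
L_0(0) = (3)·(-5)/[(-1)·(-9)] = -5/3
L_1(0) = (4)·(-5)/[(1)·(-8)] = 5/2
L_2(0) = (4)·(3)/[(9)·(8)] = 1/6
Sum: (-2)·(-5/3) + 8·(5/2) + (-2)·(1/6) = 23

23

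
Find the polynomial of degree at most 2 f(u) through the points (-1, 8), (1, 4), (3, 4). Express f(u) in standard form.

Newton's divided differences:
f[-1,1] = (4 - 8) / (1 - (-1)) = -2
f[1,3] = (4 - 4) / (3 - 1) = 0
f[-1,1,3] = (0 - (-2)) / (3 - (-1)) = 1/2
f(u) = 8 + (-2)·(u + 1) + (1/2)·(u + 1)(u - 1)
Expanding: f(u) = (1/2)u^2 - 2u + 11/2

f(u) = (1/2)u^2 - 2u + 11/2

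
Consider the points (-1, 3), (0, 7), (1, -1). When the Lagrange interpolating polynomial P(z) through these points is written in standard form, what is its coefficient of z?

Build the Lagrange basis polynomials:
L_0(z) = z(z - 1) / [2] = (1/2)z^2 - (1/2)z
L_1(z) = (z + 1)(z - 1) / [-1] = -z^2 + 1
L_2(z) = (z + 1)z / [2] = (1/2)z^2 + (1/2)z
P(z) = 3·L_0 + 7·L_1 + (-1)·L_2
Only the coefficient of z is needed; take it from each L_i and combine:
3·(-1/2) + 7·(0) + (-1)·(1/2) = -2

-2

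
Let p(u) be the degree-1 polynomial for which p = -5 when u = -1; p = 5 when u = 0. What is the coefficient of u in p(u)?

The leading coefficient equals the top divided difference p[-1,0].
p[-1,0] = (5 - (-5)) / (0 - (-1)) = 10

10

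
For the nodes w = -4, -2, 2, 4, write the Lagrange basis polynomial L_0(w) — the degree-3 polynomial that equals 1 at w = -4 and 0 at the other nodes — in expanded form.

L_0(w) = -(1/96)w^3 + (1/24)w^2 + (1/24)w - 1/6

L_0(w) = (w + 2)(w - 2)(w - 4) / [(-2)·(-6)·(-8)]
       = (w^3 - 4w^2 - 4w + 16) / (-96)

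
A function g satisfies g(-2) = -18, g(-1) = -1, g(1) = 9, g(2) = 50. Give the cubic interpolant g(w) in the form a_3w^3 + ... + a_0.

Newton's divided differences:
g[-2,-1] = (-1 - (-18)) / (-1 - (-2)) = 17
g[-1,1] = (9 - (-1)) / (1 - (-1)) = 5
g[1,2] = (50 - 9) / (2 - 1) = 41
g[-2,-1,1] = (5 - 17) / (1 - (-2)) = -4
g[-1,1,2] = (41 - 5) / (2 - (-1)) = 12
g[-2,-1,1,2] = (12 - (-4)) / (2 - (-2)) = 4
g(w) = -18 + 17·(w + 2) + (-4)·(w + 2)(w + 1) + 4·(w + 2)(w + 1)(w - 1)
Expanding: g(w) = 4w^3 + 4w^2 + w

g(w) = 4w^3 + 4w^2 + w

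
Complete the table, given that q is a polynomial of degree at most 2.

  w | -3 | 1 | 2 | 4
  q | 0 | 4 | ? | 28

The 3 known values determine q uniquely (degree ≤ 2).
Evaluate each Lagrange basis at w = 2:
L_0(2) = (1)·(-2)/[(-4)·(-7)] = -1/14
L_1(2) = (5)·(-2)/[(4)·(-3)] = 5/6
L_2(2) = (5)·(1)/[(7)·(3)] = 5/21
Sum: 0 + 4·(5/6) + 28·(5/21) = 10

10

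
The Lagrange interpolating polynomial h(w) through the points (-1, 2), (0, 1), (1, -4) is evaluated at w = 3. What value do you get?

Evaluate each Lagrange basis at w = 3:
L_0(3) = (3)·(2)/[(-1)·(-2)] = 3
L_1(3) = (4)·(2)/[(1)·(-1)] = -8
L_2(3) = (4)·(3)/[(2)·(1)] = 6
Sum: 2·(3) + 1·(-8) + (-4)·(6) = -26

-26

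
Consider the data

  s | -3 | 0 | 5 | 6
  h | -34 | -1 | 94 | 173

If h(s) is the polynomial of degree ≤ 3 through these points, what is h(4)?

43

L_0(4) = (4)·(-1)·(-2)/[(-3)·(-8)·(-9)] = -1/27
L_1(4) = (7)·(-1)·(-2)/[(3)·(-5)·(-6)] = 7/45
L_2(4) = (7)·(4)·(-2)/[(8)·(5)·(-1)] = 7/5
L_3(4) = (7)·(4)·(-1)/[(9)·(6)·(1)] = -14/27
Sum: (-34)·(-1/27) + (-1)·(7/45) + 94·(7/5) + 173·(-14/27) = 43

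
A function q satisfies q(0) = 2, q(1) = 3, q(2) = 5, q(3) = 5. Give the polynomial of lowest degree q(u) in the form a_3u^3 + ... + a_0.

Build the Lagrange basis polynomials:
L_0(u) = (u - 1)(u - 2)(u - 3) / [-6] = -(1/6)u^3 + u^2 - (11/6)u + 1
L_1(u) = u(u - 2)(u - 3) / [2] = (1/2)u^3 - (5/2)u^2 + 3u
L_2(u) = u(u - 1)(u - 3) / [-2] = -(1/2)u^3 + 2u^2 - (3/2)u
L_3(u) = u(u - 1)(u - 2) / [6] = (1/6)u^3 - (1/2)u^2 + (1/3)u
q(u) = 2·L_0 + 3·L_1 + 5·L_2 + 5·L_3
  2·L_0(u) = -(1/3)u^3 + 2u^2 - (11/3)u + 2
  3·L_1(u) = (3/2)u^3 - (15/2)u^2 + 9u
  5·L_2(u) = -(5/2)u^3 + 10u^2 - (15/2)u
  5·L_3(u) = (5/6)u^3 - (5/2)u^2 + (5/3)u
Adding term by term: -(1/2)u^3 + 2u^2 - (1/2)u + 2

q(u) = -(1/2)u^3 + 2u^2 - (1/2)u + 2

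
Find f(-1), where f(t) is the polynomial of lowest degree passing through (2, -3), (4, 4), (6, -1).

Using Newton's divided-difference form:
f[2,4] = (4 - (-3)) / (4 - 2) = 7/2
f[4,6] = (-1 - 4) / (6 - 4) = -5/2
f[2,4,6] = (-5/2 - 7/2) / (6 - 2) = -3/2
f(-1) = -3 + (7/2)·(-3) + (-3/2)·(-3)·(-5) = -36

-36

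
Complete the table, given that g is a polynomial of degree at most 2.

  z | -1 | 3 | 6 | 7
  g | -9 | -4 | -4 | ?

-33/7

The 3 known values determine g uniquely (degree ≤ 2).
Evaluate each Lagrange basis at z = 7:
L_0(7) = (4)·(1)/[(-4)·(-7)] = 1/7
L_1(7) = (8)·(1)/[(4)·(-3)] = -2/3
L_2(7) = (8)·(4)/[(7)·(3)] = 32/21
Sum: (-9)·(1/7) + (-4)·(-2/3) + (-4)·(32/21) = -33/7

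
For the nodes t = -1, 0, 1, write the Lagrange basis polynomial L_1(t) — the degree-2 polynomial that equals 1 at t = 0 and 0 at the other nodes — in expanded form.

L_1(t) = -t^2 + 1

L_1(t) = (t + 1)(t - 1) / [(1)·(-1)]
       = (t^2 - 1) / (-1)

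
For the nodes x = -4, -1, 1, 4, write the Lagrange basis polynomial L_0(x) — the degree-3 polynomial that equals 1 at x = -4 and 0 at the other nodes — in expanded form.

L_0(x) = (x + 1)(x - 1)(x - 4) / [(-3)·(-5)·(-8)]
       = (x^3 - 4x^2 - x + 4) / (-120)

L_0(x) = -(1/120)x^3 + (1/30)x^2 + (1/120)x - 1/30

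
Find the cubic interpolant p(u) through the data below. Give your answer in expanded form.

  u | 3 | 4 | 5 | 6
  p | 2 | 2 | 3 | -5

p(u) = -(5/3)u^3 + (41/2)u^2 - (491/6)u + 108

Build the Lagrange basis polynomials:
L_0(u) = (u - 4)(u - 5)(u - 6) / [-6] = -(1/6)u^3 + (5/2)u^2 - (37/3)u + 20
L_1(u) = (u - 3)(u - 5)(u - 6) / [2] = (1/2)u^3 - 7u^2 + (63/2)u - 45
L_2(u) = (u - 3)(u - 4)(u - 6) / [-2] = -(1/2)u^3 + (13/2)u^2 - 27u + 36
L_3(u) = (u - 3)(u - 4)(u - 5) / [6] = (1/6)u^3 - 2u^2 + (47/6)u - 10
p(u) = 2·L_0 + 2·L_1 + 3·L_2 + (-5)·L_3
  2·L_0(u) = -(1/3)u^3 + 5u^2 - (74/3)u + 40
  2·L_1(u) = u^3 - 14u^2 + 63u - 90
  3·L_2(u) = -(3/2)u^3 + (39/2)u^2 - 81u + 108
  (-5)·L_3(u) = -(5/6)u^3 + 10u^2 - (235/6)u + 50
Adding term by term: -(5/3)u^3 + (41/2)u^2 - (491/6)u + 108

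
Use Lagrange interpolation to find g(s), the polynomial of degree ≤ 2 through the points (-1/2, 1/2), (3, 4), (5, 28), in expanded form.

L_0(s) = (s - 3)(s - 5) / [77/4] = (4/77)s^2 - (32/77)s + 60/77
L_1(s) = (s + 1/2)(s - 5) / [-7] = -(1/7)s^2 + (9/14)s + 5/14
L_2(s) = (s + 1/2)(s - 3) / [11] = (1/11)s^2 - (5/22)s - 3/22
g(s) = (1/2)·L_0 + 4·L_1 + 28·L_2
  (1/2)·L_0(s) = (2/77)s^2 - (16/77)s + 30/77
  4·L_1(s) = -(4/7)s^2 + (18/7)s + 10/7
  28·L_2(s) = (28/11)s^2 - (70/11)s - 42/11
Adding term by term: 2s^2 - 4s - 2

g(s) = 2s^2 - 4s - 2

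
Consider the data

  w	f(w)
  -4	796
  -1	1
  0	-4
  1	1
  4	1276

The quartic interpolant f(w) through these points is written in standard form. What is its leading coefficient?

Build the Lagrange basis polynomials:
L_0(w) = (w + 1)w(w - 1)(w - 4) / [480] = (1/480)w^4 - (1/120)w^3 - (1/480)w^2 + (1/120)w
L_1(w) = (w + 4)w(w - 1)(w - 4) / [-30] = -(1/30)w^4 + (1/30)w^3 + (8/15)w^2 - (8/15)w
L_2(w) = (w + 4)(w + 1)(w - 1)(w - 4) / [16] = (1/16)w^4 - (17/16)w^2 + 1
L_3(w) = (w + 4)(w + 1)w(w - 4) / [-30] = -(1/30)w^4 - (1/30)w^3 + (8/15)w^2 + (8/15)w
L_4(w) = (w + 4)(w + 1)w(w - 1) / [480] = (1/480)w^4 + (1/120)w^3 - (1/480)w^2 - (1/120)w
f(w) = 796·L_0 + 1·L_1 + (-4)·L_2 + 1·L_3 + 1276·L_4
Only the coefficient of w^4 is needed; take it from each L_i and combine:
796·(1/480) + 1·(-1/30) + (-4)·(1/16) + 1·(-1/30) + 1276·(1/480) = 4

4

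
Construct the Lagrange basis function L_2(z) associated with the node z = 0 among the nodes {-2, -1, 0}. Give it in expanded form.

L_2(z) = (1/2)z^2 + (3/2)z + 1

L_2(z) = (z + 2)(z + 1) / [(2)·(1)]
       = (z^2 + 3z + 2) / (2)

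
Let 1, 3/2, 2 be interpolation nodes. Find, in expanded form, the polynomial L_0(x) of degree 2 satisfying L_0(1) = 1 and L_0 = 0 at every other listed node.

L_0(x) = (x - 3/2)(x - 2) / [(-1/2)·(-1)]
       = (x^2 - (7/2)x + 3) / (1/2)

L_0(x) = 2x^2 - 7x + 6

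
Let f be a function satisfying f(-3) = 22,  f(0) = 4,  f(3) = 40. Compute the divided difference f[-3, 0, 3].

f[-3,0] = (4 - 22) / (0 - (-3)) = -6
f[0,3] = (40 - 4) / (3 - 0) = 12
f[-3,0,3] = (12 - (-6)) / (3 - (-3)) = 3

3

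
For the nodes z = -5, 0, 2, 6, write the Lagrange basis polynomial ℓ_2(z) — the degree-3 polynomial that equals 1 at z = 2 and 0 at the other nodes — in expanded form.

ℓ_2(z) = -(1/56)z^3 + (1/56)z^2 + (15/28)z

ℓ_2(z) = (z + 5)z(z - 6) / [(7)·(2)·(-4)]
       = (z^3 - z^2 - 30z) / (-56)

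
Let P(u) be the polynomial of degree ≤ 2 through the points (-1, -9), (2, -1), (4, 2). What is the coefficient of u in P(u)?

Build the Lagrange basis polynomials:
L_0(u) = (u - 2)(u - 4) / [15] = (1/15)u^2 - (2/5)u + 8/15
L_1(u) = (u + 1)(u - 4) / [-6] = -(1/6)u^2 + (1/2)u + 2/3
L_2(u) = (u + 1)(u - 2) / [10] = (1/10)u^2 - (1/10)u - 1/5
P(u) = (-9)·L_0 + (-1)·L_1 + 2·L_2
Only the coefficient of u is needed; take it from each L_i and combine:
(-9)·(-2/5) + (-1)·(1/2) + 2·(-1/10) = 29/10

29/10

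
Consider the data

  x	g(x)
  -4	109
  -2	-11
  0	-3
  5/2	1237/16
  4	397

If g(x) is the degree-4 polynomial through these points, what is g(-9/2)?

3309/16

Using Newton's divided-difference form:
g[-4,-2] = (-11 - 109) / (-2 - (-4)) = -60
g[-2,0] = (-3 - (-11)) / (0 - (-2)) = 4
g[0,5/2] = (1237/16 - (-3)) / (5/2 - 0) = 257/8
g[5/2,4] = (397 - 1237/16) / (4 - 5/2) = 1705/8
g[-4,-2,0] = (4 - (-60)) / (0 - (-4)) = 16
g[-2,0,5/2] = (257/8 - 4) / (5/2 - (-2)) = 25/4
g[0,5/2,4] = (1705/8 - 257/8) / (4 - 0) = 181/4
g[-4,-2,0,5/2] = (25/4 - 16) / (5/2 - (-4)) = -3/2
g[-2,0,5/2,4] = (181/4 - 25/4) / (4 - (-2)) = 13/2
g[-4,-2,0,5/2,4] = (13/2 - (-3/2)) / (4 - (-4)) = 1
g(-9/2) = 109 + (-60)·(-1/2) + 16·(-1/2)·(-5/2) + (-3/2)·(-1/2)·(-5/2)·(-9/2) + 1·(-1/2)·(-5/2)·(-9/2)·(-7) = 3309/16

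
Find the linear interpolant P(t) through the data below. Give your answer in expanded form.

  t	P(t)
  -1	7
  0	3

Build the Lagrange basis polynomials:
L_0(t) = t / [-1] = -t
L_1(t) = (t + 1) / [1] = t + 1
P(t) = 7·L_0 + 3·L_1
  7·L_0(t) = -7t
  3·L_1(t) = 3t + 3
Adding term by term: -4t + 3

P(t) = -4t + 3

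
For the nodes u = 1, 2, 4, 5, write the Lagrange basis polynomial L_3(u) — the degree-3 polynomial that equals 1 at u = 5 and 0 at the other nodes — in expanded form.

L_3(u) = (1/12)u^3 - (7/12)u^2 + (7/6)u - 2/3

L_3(u) = (u - 1)(u - 2)(u - 4) / [(4)·(3)·(1)]
       = (u^3 - 7u^2 + 14u - 8) / (12)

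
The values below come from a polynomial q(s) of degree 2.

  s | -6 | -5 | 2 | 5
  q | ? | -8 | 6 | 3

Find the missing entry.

-62/5

The 3 known values determine q uniquely (degree ≤ 2).
L_0(-6) = (-8)·(-11)/[(-7)·(-10)] = 44/35
L_1(-6) = (-1)·(-11)/[(7)·(-3)] = -11/21
L_2(-6) = (-1)·(-8)/[(10)·(3)] = 4/15
Sum: (-8)·(44/35) + 6·(-11/21) + 3·(4/15) = -62/5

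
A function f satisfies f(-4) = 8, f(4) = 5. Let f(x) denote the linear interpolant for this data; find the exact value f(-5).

L_0(-5) = (-9)/[(-8)] = 9/8
L_1(-5) = (-1)/[(8)] = -1/8
Sum: 8·(9/8) + 5·(-1/8) = 67/8

67/8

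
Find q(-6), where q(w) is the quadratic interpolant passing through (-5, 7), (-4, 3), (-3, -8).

Using Newton's divided-difference form:
q[-5,-4] = (3 - 7) / (-4 - (-5)) = -4
q[-4,-3] = (-8 - 3) / (-3 - (-4)) = -11
q[-5,-4,-3] = (-11 - (-4)) / (-3 - (-5)) = -7/2
q(-6) = 7 + (-4)·(-1) + (-7/2)·(-1)·(-2) = 4

4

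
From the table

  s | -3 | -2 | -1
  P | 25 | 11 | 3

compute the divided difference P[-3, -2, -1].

3

P[-3,-2] = (11 - 25) / (-2 - (-3)) = -14
P[-2,-1] = (3 - 11) / (-1 - (-2)) = -8
P[-3,-2,-1] = (-8 - (-14)) / (-1 - (-3)) = 3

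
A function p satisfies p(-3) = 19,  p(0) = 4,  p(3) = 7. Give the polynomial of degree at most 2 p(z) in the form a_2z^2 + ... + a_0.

Newton's divided differences:
p[-3,0] = (4 - 19) / (0 - (-3)) = -5
p[0,3] = (7 - 4) / (3 - 0) = 1
p[-3,0,3] = (1 - (-5)) / (3 - (-3)) = 1
p(z) = 19 + (-5)·(z + 3) + 1·(z + 3)z
Expanding: p(z) = z^2 - 2z + 4

p(z) = z^2 - 2z + 4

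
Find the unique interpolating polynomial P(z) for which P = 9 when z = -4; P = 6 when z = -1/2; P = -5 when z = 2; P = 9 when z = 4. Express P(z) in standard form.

L_0(z) = (z + 1/2)(z - 2)(z - 4) / [-168] = -(1/168)z^3 + (11/336)z^2 - (5/168)z - 1/42
L_1(z) = (z + 4)(z - 2)(z - 4) / [315/8] = (8/315)z^3 - (16/315)z^2 - (128/315)z + 256/315
L_2(z) = (z + 4)(z + 1/2)(z - 4) / [-30] = -(1/30)z^3 - (1/60)z^2 + (8/15)z + 4/15
L_3(z) = (z + 4)(z + 1/2)(z - 2) / [72] = (1/72)z^3 + (5/144)z^2 - (7/72)z - 1/18
P(z) = 9·L_0 + 6·L_1 + (-5)·L_2 + 9·L_3
  9·L_0(z) = -(3/56)z^3 + (33/112)z^2 - (15/56)z - 3/14
  6·L_1(z) = (16/105)z^3 - (32/105)z^2 - (256/105)z + 512/105
  (-5)·L_2(z) = (1/6)z^3 + (1/12)z^2 - (8/3)z - 4/3
  9·L_3(z) = (1/8)z^3 + (5/16)z^2 - (7/8)z - 1/2
Adding term by term: (41/105)z^3 + (27/70)z^2 - (656/105)z + 99/35

P(z) = (41/105)z^3 + (27/70)z^2 - (656/105)z + 99/35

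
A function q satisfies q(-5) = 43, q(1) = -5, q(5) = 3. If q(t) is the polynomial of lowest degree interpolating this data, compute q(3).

-5

L_0(3) = (2)·(-2)/[(-6)·(-10)] = -1/15
L_1(3) = (8)·(-2)/[(6)·(-4)] = 2/3
L_2(3) = (8)·(2)/[(10)·(4)] = 2/5
Sum: 43·(-1/15) + (-5)·(2/3) + 3·(2/5) = -5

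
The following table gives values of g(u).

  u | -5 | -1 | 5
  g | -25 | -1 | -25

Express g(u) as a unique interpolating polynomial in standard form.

g(u) = -u^2

Build the Lagrange basis polynomials:
L_0(u) = (u + 1)(u - 5) / [40] = (1/40)u^2 - (1/10)u - 1/8
L_1(u) = (u + 5)(u - 5) / [-24] = -(1/24)u^2 + 25/24
L_2(u) = (u + 5)(u + 1) / [60] = (1/60)u^2 + (1/10)u + 1/12
g(u) = (-25)·L_0 + (-1)·L_1 + (-25)·L_2
  (-25)·L_0(u) = -(5/8)u^2 + (5/2)u + 25/8
  (-1)·L_1(u) = (1/24)u^2 - 25/24
  (-25)·L_2(u) = -(5/12)u^2 - (5/2)u - 25/12
Adding term by term: -u^2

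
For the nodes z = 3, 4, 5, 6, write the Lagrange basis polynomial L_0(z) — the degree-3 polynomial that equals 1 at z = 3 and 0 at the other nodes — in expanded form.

L_0(z) = -(1/6)z^3 + (5/2)z^2 - (37/3)z + 20

L_0(z) = (z - 4)(z - 5)(z - 6) / [(-1)·(-2)·(-3)]
       = (z^3 - 15z^2 + 74z - 120) / (-6)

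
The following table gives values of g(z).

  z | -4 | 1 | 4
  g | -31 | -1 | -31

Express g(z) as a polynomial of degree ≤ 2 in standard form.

g(z) = -2z^2 + 1

Build the Lagrange basis polynomials:
L_0(z) = (z - 1)(z - 4) / [40] = (1/40)z^2 - (1/8)z + 1/10
L_1(z) = (z + 4)(z - 4) / [-15] = -(1/15)z^2 + 16/15
L_2(z) = (z + 4)(z - 1) / [24] = (1/24)z^2 + (1/8)z - 1/6
g(z) = (-31)·L_0 + (-1)·L_1 + (-31)·L_2
  (-31)·L_0(z) = -(31/40)z^2 + (31/8)z - 31/10
  (-1)·L_1(z) = (1/15)z^2 - 16/15
  (-31)·L_2(z) = -(31/24)z^2 - (31/8)z + 31/6
Adding term by term: -2z^2 + 1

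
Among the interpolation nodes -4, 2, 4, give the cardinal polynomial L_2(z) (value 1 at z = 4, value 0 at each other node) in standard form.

L_2(z) = (z + 4)(z - 2) / [(8)·(2)]
       = (z^2 + 2z - 8) / (16)

L_2(z) = (1/16)z^2 + (1/8)z - 1/2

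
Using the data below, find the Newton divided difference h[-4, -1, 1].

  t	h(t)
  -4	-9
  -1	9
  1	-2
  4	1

-23/10

h[-4,-1] = (9 - (-9)) / (-1 - (-4)) = 6
h[-1,1] = (-2 - 9) / (1 - (-1)) = -11/2
h[-4,-1,1] = (-11/2 - 6) / (1 - (-4)) = -23/10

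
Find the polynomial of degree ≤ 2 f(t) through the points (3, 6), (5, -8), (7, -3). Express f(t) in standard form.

f(t) = (19/8)t^2 - 26t + 501/8

Newton's divided differences:
f[3,5] = (-8 - 6) / (5 - 3) = -7
f[5,7] = (-3 - (-8)) / (7 - 5) = 5/2
f[3,5,7] = (5/2 - (-7)) / (7 - 3) = 19/8
f(t) = 6 + (-7)·(t - 3) + (19/8)·(t - 3)(t - 5)
Expanding: f(t) = (19/8)t^2 - 26t + 501/8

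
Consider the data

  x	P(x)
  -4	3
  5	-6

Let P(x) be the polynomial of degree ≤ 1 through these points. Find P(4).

-5

Evaluate each Lagrange basis at x = 4:
L_0(4) = (-1)/[(-9)] = 1/9
L_1(4) = (8)/[(9)] = 8/9
Sum: 3·(1/9) + (-6)·(8/9) = -5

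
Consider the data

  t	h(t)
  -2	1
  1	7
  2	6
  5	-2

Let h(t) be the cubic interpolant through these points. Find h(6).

-113/21

L_0(6) = (5)·(4)·(1)/[(-3)·(-4)·(-7)] = -5/21
L_1(6) = (8)·(4)·(1)/[(3)·(-1)·(-4)] = 8/3
L_2(6) = (8)·(5)·(1)/[(4)·(1)·(-3)] = -10/3
L_3(6) = (8)·(5)·(4)/[(7)·(4)·(3)] = 40/21
Sum: 1·(-5/21) + 7·(8/3) + 6·(-10/3) + (-2)·(40/21) = -113/21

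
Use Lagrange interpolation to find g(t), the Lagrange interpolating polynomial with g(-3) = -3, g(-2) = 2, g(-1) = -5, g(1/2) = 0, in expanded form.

L_0(t) = (t + 2)(t + 1)(t - 1/2) / [-7] = -(1/7)t^3 - (5/14)t^2 - (1/14)t + 1/7
L_1(t) = (t + 3)(t + 1)(t - 1/2) / [5/2] = (2/5)t^3 + (7/5)t^2 + (2/5)t - 3/5
L_2(t) = (t + 3)(t + 2)(t - 1/2) / [-3] = -(1/3)t^3 - (3/2)t^2 - (7/6)t + 1
L_3(t) = (t + 3)(t + 2)(t + 1) / [105/8] = (8/105)t^3 + (16/35)t^2 + (88/105)t + 16/35
g(t) = (-3)·L_0 + 2·L_1 + (-5)·L_2 + 0·L_3
  (-3)·L_0(t) = (3/7)t^3 + (15/14)t^2 + (3/14)t - 3/7
  2·L_1(t) = (4/5)t^3 + (14/5)t^2 + (4/5)t - 6/5
  (-5)·L_2(t) = (5/3)t^3 + (15/2)t^2 + (35/6)t - 5
  0·L_3(t) = 0
Adding term by term: (304/105)t^3 + (398/35)t^2 + (719/105)t - 232/35

g(t) = (304/105)t^3 + (398/35)t^2 + (719/105)t - 232/35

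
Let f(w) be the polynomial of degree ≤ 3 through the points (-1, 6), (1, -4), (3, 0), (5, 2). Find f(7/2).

Evaluate each Lagrange basis at w = 7/2:
L_0(7/2) = (5/2)·(1/2)·(-3/2)/[(-2)·(-4)·(-6)] = 5/128
L_1(7/2) = (9/2)·(1/2)·(-3/2)/[(2)·(-2)·(-4)] = -27/128
L_2(7/2) = (9/2)·(5/2)·(-3/2)/[(4)·(2)·(-2)] = 135/128
L_3(7/2) = (9/2)·(5/2)·(1/2)/[(6)·(4)·(2)] = 15/128
Sum: 6·(5/128) + (-4)·(-27/128) + 0 + 2·(15/128) = 21/16

21/16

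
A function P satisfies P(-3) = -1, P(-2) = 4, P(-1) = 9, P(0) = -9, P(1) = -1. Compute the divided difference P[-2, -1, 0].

-23/2

P[-2,-1] = (9 - 4) / (-1 - (-2)) = 5
P[-1,0] = (-9 - 9) / (0 - (-1)) = -18
P[-2,-1,0] = (-18 - 5) / (0 - (-2)) = -23/2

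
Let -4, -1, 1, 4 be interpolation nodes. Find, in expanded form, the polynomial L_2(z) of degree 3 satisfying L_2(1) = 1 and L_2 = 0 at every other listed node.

L_2(z) = (z + 4)(z + 1)(z - 4) / [(5)·(2)·(-3)]
       = (z^3 + z^2 - 16z - 16) / (-30)

L_2(z) = -(1/30)z^3 - (1/30)z^2 + (8/15)z + 8/15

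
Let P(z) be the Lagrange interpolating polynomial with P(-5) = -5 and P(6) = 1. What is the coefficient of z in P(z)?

6/11

Build the Lagrange basis polynomials:
L_0(z) = (z - 6) / [-11] = -(1/11)z + 6/11
L_1(z) = (z + 5) / [11] = (1/11)z + 5/11
P(z) = (-5)·L_0 + 1·L_1
Only the coefficient of z is needed; take it from each L_i and combine:
(-5)·(-1/11) + 1·(1/11) = 6/11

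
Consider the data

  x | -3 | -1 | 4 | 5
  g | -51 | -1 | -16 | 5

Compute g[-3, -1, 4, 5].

1

g[-3,-1] = (-1 - (-51)) / (-1 - (-3)) = 25
g[-1,4] = (-16 - (-1)) / (4 - (-1)) = -3
g[4,5] = (5 - (-16)) / (5 - 4) = 21
g[-3,-1,4] = (-3 - 25) / (4 - (-3)) = -4
g[-1,4,5] = (21 - (-3)) / (5 - (-1)) = 4
g[-3,-1,4,5] = (4 - (-4)) / (5 - (-3)) = 1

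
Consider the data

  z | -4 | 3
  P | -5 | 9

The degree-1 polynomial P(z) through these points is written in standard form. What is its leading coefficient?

2

The leading coefficient equals the top divided difference P[-4,3].
P[-4,3] = (9 - (-5)) / (3 - (-4)) = 2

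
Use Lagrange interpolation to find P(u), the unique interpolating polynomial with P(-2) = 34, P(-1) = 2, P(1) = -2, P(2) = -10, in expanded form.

P(u) = -3u^3 + 4u^2 + u - 4

L_0(u) = (u + 1)(u - 1)(u - 2) / [-12] = -(1/12)u^3 + (1/6)u^2 + (1/12)u - 1/6
L_1(u) = (u + 2)(u - 1)(u - 2) / [6] = (1/6)u^3 - (1/6)u^2 - (2/3)u + 2/3
L_2(u) = (u + 2)(u + 1)(u - 2) / [-6] = -(1/6)u^3 - (1/6)u^2 + (2/3)u + 2/3
L_3(u) = (u + 2)(u + 1)(u - 1) / [12] = (1/12)u^3 + (1/6)u^2 - (1/12)u - 1/6
P(u) = 34·L_0 + 2·L_1 + (-2)·L_2 + (-10)·L_3
  34·L_0(u) = -(17/6)u^3 + (17/3)u^2 + (17/6)u - 17/3
  2·L_1(u) = (1/3)u^3 - (1/3)u^2 - (4/3)u + 4/3
  (-2)·L_2(u) = (1/3)u^3 + (1/3)u^2 - (4/3)u - 4/3
  (-10)·L_3(u) = -(5/6)u^3 - (5/3)u^2 + (5/6)u + 5/3
Adding term by term: -3u^3 + 4u^2 + u - 4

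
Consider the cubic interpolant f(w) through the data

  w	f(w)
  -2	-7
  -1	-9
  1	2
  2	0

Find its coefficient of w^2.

0

L_0(w) = (w + 1)(w - 1)(w - 2) / [-12] = -(1/12)w^3 + (1/6)w^2 + (1/12)w - 1/6
L_1(w) = (w + 2)(w - 1)(w - 2) / [6] = (1/6)w^3 - (1/6)w^2 - (2/3)w + 2/3
L_2(w) = (w + 2)(w + 1)(w - 2) / [-6] = -(1/6)w^3 - (1/6)w^2 + (2/3)w + 2/3
L_3(w) = (w + 2)(w + 1)(w - 1) / [12] = (1/12)w^3 + (1/6)w^2 - (1/12)w - 1/6
f(w) = (-7)·L_0 + (-9)·L_1 + 2·L_2 + 0·L_3
Only the coefficient of w^2 is needed; take it from each L_i and combine:
(-7)·(1/6) + (-9)·(-1/6) + 2·(-1/6) + 0·(1/6) = 0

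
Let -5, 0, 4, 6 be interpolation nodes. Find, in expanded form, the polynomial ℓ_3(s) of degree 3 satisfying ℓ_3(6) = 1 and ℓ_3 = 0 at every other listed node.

ℓ_3(s) = (s + 5)s(s - 4) / [(11)·(6)·(2)]
       = (s^3 + s^2 - 20s) / (132)

ℓ_3(s) = (1/132)s^3 + (1/132)s^2 - (5/33)s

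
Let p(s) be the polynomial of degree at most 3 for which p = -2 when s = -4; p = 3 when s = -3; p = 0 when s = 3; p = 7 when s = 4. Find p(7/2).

1279/448

L_0(7/2) = (13/2)·(1/2)·(-1/2)/[(-1)·(-7)·(-8)] = 13/448
L_1(7/2) = (15/2)·(1/2)·(-1/2)/[(1)·(-6)·(-7)] = -5/112
L_2(7/2) = (15/2)·(13/2)·(-1/2)/[(7)·(6)·(-1)] = 65/112
L_3(7/2) = (15/2)·(13/2)·(1/2)/[(8)·(7)·(1)] = 195/448
Sum: (-2)·(13/448) + 3·(-5/112) + 0 + 7·(195/448) = 1279/448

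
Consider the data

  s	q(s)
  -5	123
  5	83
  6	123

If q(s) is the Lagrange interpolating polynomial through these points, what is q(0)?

Evaluate each Lagrange basis at s = 0:
L_0(0) = (-5)·(-6)/[(-10)·(-11)] = 3/11
L_1(0) = (5)·(-6)/[(10)·(-1)] = 3
L_2(0) = (5)·(-5)/[(11)·(1)] = -25/11
Sum: 123·(3/11) + 83·(3) + 123·(-25/11) = 3

3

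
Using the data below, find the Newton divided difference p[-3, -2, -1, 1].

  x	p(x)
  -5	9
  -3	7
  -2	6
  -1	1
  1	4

25/24

p[-3,-2] = (6 - 7) / (-2 - (-3)) = -1
p[-2,-1] = (1 - 6) / (-1 - (-2)) = -5
p[-1,1] = (4 - 1) / (1 - (-1)) = 3/2
p[-3,-2,-1] = (-5 - (-1)) / (-1 - (-3)) = -2
p[-2,-1,1] = (3/2 - (-5)) / (1 - (-2)) = 13/6
p[-3,-2,-1,1] = (13/6 - (-2)) / (1 - (-3)) = 25/24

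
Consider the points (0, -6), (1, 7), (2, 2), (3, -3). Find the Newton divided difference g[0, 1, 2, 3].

g[0,1] = (7 - (-6)) / (1 - 0) = 13
g[1,2] = (2 - 7) / (2 - 1) = -5
g[2,3] = (-3 - 2) / (3 - 2) = -5
g[0,1,2] = (-5 - 13) / (2 - 0) = -9
g[1,2,3] = (-5 - (-5)) / (3 - 1) = 0
g[0,1,2,3] = (0 - (-9)) / (3 - 0) = 3

3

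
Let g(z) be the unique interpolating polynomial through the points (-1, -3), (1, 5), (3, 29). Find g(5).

69

Using Newton's divided-difference form:
g[-1,1] = (5 - (-3)) / (1 - (-1)) = 4
g[1,3] = (29 - 5) / (3 - 1) = 12
g[-1,1,3] = (12 - 4) / (3 - (-1)) = 2
g(5) = -3 + 4·(6) + 2·(6)·(4) = 69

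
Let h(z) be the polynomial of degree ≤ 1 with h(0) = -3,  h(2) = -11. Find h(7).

-31

Evaluate each Lagrange basis at z = 7:
L_0(7) = (5)/[(-2)] = -5/2
L_1(7) = (7)/[(2)] = 7/2
Sum: (-3)·(-5/2) + (-11)·(7/2) = -31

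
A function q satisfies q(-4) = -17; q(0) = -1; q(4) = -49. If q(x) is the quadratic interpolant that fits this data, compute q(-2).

Evaluate each Lagrange basis at x = -2:
L_0(-2) = (-2)·(-6)/[(-4)·(-8)] = 3/8
L_1(-2) = (2)·(-6)/[(4)·(-4)] = 3/4
L_2(-2) = (2)·(-2)/[(8)·(4)] = -1/8
Sum: (-17)·(3/8) + (-1)·(3/4) + (-49)·(-1/8) = -1

-1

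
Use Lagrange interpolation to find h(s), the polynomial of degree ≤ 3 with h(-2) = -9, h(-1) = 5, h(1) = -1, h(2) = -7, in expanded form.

h(s) = (7/6)s^3 - (10/3)s^2 - (25/6)s + 16/3

L_0(s) = (s + 1)(s - 1)(s - 2) / [-12] = -(1/12)s^3 + (1/6)s^2 + (1/12)s - 1/6
L_1(s) = (s + 2)(s - 1)(s - 2) / [6] = (1/6)s^3 - (1/6)s^2 - (2/3)s + 2/3
L_2(s) = (s + 2)(s + 1)(s - 2) / [-6] = -(1/6)s^3 - (1/6)s^2 + (2/3)s + 2/3
L_3(s) = (s + 2)(s + 1)(s - 1) / [12] = (1/12)s^3 + (1/6)s^2 - (1/12)s - 1/6
h(s) = (-9)·L_0 + 5·L_1 + (-1)·L_2 + (-7)·L_3
  (-9)·L_0(s) = (3/4)s^3 - (3/2)s^2 - (3/4)s + 3/2
  5·L_1(s) = (5/6)s^3 - (5/6)s^2 - (10/3)s + 10/3
  (-1)·L_2(s) = (1/6)s^3 + (1/6)s^2 - (2/3)s - 2/3
  (-7)·L_3(s) = -(7/12)s^3 - (7/6)s^2 + (7/12)s + 7/6
Adding term by term: (7/6)s^3 - (10/3)s^2 - (25/6)s + 16/3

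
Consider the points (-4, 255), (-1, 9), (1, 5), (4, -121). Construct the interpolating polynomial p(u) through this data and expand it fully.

Newton's divided differences:
p[-4,-1] = (9 - 255) / (-1 - (-4)) = -82
p[-1,1] = (5 - 9) / (1 - (-1)) = -2
p[1,4] = (-121 - 5) / (4 - 1) = -42
p[-4,-1,1] = (-2 - (-82)) / (1 - (-4)) = 16
p[-1,1,4] = (-42 - (-2)) / (4 - (-1)) = -8
p[-4,-1,1,4] = (-8 - 16) / (4 - (-4)) = -3
p(u) = 255 + (-82)·(u + 4) + 16·(u + 4)(u + 1) + (-3)·(u + 4)(u + 1)(u - 1)
Expanding: p(u) = -3u^3 + 4u^2 + u + 3

p(u) = -3u^3 + 4u^2 + u + 3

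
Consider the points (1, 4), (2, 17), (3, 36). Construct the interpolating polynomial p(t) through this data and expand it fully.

Build the Lagrange basis polynomials:
L_0(t) = (t - 2)(t - 3) / [2] = (1/2)t^2 - (5/2)t + 3
L_1(t) = (t - 1)(t - 3) / [-1] = -t^2 + 4t - 3
L_2(t) = (t - 1)(t - 2) / [2] = (1/2)t^2 - (3/2)t + 1
p(t) = 4·L_0 + 17·L_1 + 36·L_2
  4·L_0(t) = 2t^2 - 10t + 12
  17·L_1(t) = -17t^2 + 68t - 51
  36·L_2(t) = 18t^2 - 54t + 36
Adding term by term: 3t^2 + 4t - 3

p(t) = 3t^2 + 4t - 3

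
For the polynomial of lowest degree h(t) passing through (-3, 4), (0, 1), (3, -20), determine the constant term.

L_0(t) = t(t - 3) / [18] = (1/18)t^2 - (1/6)t
L_1(t) = (t + 3)(t - 3) / [-9] = -(1/9)t^2 + 1
L_2(t) = (t + 3)t / [18] = (1/18)t^2 + (1/6)t
h(t) = 4·L_0 + 1·L_1 + (-20)·L_2
Only the constant term is needed; take it from each L_i and combine:
4·(0) + 1·(1) + (-20)·(0) = 1

1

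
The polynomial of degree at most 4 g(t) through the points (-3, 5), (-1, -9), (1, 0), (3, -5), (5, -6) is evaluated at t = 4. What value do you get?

-1187/128

Using Newton's divided-difference form:
g[-3,-1] = (-9 - 5) / (-1 - (-3)) = -7
g[-1,1] = (0 - (-9)) / (1 - (-1)) = 9/2
g[1,3] = (-5 - 0) / (3 - 1) = -5/2
g[3,5] = (-6 - (-5)) / (5 - 3) = -1/2
g[-3,-1,1] = (9/2 - (-7)) / (1 - (-3)) = 23/8
g[-1,1,3] = (-5/2 - 9/2) / (3 - (-1)) = -7/4
g[1,3,5] = (-1/2 - (-5/2)) / (5 - 1) = 1/2
g[-3,-1,1,3] = (-7/4 - 23/8) / (3 - (-3)) = -37/48
g[-1,1,3,5] = (1/2 - (-7/4)) / (5 - (-1)) = 3/8
g[-3,-1,1,3,5] = (3/8 - (-37/48)) / (5 - (-3)) = 55/384
g(4) = 5 + (-7)·(7) + (23/8)·(7)·(5) + (-37/48)·(7)·(5)·(3) + (55/384)·(7)·(5)·(3)·(1) = -1187/128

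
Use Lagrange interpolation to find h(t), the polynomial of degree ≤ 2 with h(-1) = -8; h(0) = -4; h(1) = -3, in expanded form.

h(t) = -(3/2)t^2 + (5/2)t - 4

L_0(t) = t(t - 1) / [2] = (1/2)t^2 - (1/2)t
L_1(t) = (t + 1)(t - 1) / [-1] = -t^2 + 1
L_2(t) = (t + 1)t / [2] = (1/2)t^2 + (1/2)t
h(t) = (-8)·L_0 + (-4)·L_1 + (-3)·L_2
  (-8)·L_0(t) = -4t^2 + 4t
  (-4)·L_1(t) = 4t^2 - 4
  (-3)·L_2(t) = -(3/2)t^2 - (3/2)t
Adding term by term: -(3/2)t^2 + (5/2)t - 4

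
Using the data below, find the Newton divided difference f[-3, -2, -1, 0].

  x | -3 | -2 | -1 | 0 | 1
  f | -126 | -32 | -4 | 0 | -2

7

f[-3,-2] = (-32 - (-126)) / (-2 - (-3)) = 94
f[-2,-1] = (-4 - (-32)) / (-1 - (-2)) = 28
f[-1,0] = (0 - (-4)) / (0 - (-1)) = 4
f[-3,-2,-1] = (28 - 94) / (-1 - (-3)) = -33
f[-2,-1,0] = (4 - 28) / (0 - (-2)) = -12
f[-3,-2,-1,0] = (-12 - (-33)) / (0 - (-3)) = 7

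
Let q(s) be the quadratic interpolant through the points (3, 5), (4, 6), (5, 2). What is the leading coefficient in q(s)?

The leading coefficient equals the top divided difference q[3,4,5].
q[3,4] = (6 - 5) / (4 - 3) = 1
q[4,5] = (2 - 6) / (5 - 4) = -4
q[3,4,5] = (-4 - 1) / (5 - 3) = -5/2

-5/2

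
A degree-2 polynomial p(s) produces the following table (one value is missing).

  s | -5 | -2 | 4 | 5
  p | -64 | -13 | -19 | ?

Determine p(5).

-34

The 3 known values determine p uniquely (degree ≤ 2).
Evaluate each Lagrange basis at s = 5:
L_0(5) = (7)·(1)/[(-3)·(-9)] = 7/27
L_1(5) = (10)·(1)/[(3)·(-6)] = -5/9
L_2(5) = (10)·(7)/[(9)·(6)] = 35/27
Sum: (-64)·(7/27) + (-13)·(-5/9) + (-19)·(35/27) = -34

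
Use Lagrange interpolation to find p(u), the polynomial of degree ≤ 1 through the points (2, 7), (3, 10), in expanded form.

L_0(u) = (u - 3) / [-1] = -u + 3
L_1(u) = (u - 2) / [1] = u - 2
p(u) = 7·L_0 + 10·L_1
  7·L_0(u) = -7u + 21
  10·L_1(u) = 10u - 20
Adding term by term: 3u + 1

p(u) = 3u + 1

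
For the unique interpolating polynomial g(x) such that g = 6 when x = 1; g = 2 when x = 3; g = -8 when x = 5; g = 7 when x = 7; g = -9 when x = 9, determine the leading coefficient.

-29/128

L_0(x) = (x - 3)(x - 5)(x - 7)(x - 9) / [384] = (1/384)x^4 - (1/16)x^3 + (103/192)x^2 - (31/16)x + 315/128
L_1(x) = (x - 1)(x - 5)(x - 7)(x - 9) / [-96] = -(1/96)x^4 + (11/48)x^3 - (41/24)x^2 + (229/48)x - 105/32
L_2(x) = (x - 1)(x - 3)(x - 7)(x - 9) / [64] = (1/64)x^4 - (5/16)x^3 + (65/32)x^2 - (75/16)x + 189/64
L_3(x) = (x - 1)(x - 3)(x - 5)(x - 9) / [-96] = -(1/96)x^4 + (3/16)x^3 - (13/12)x^2 + (37/16)x - 45/32
L_4(x) = (x - 1)(x - 3)(x - 5)(x - 7) / [384] = (1/384)x^4 - (1/24)x^3 + (43/192)x^2 - (11/24)x + 35/128
g(x) = 6·L_0 + 2·L_1 + (-8)·L_2 + 7·L_3 + (-9)·L_4
Only the coefficient of x^4 is needed; take it from each L_i and combine:
6·(1/384) + 2·(-1/96) + (-8)·(1/64) + 7·(-1/96) + (-9)·(1/384) = -29/128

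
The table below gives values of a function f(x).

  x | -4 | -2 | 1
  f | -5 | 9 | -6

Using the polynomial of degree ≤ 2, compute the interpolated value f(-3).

22/5

L_0(-3) = (-1)·(-4)/[(-2)·(-5)] = 2/5
L_1(-3) = (1)·(-4)/[(2)·(-3)] = 2/3
L_2(-3) = (1)·(-1)/[(5)·(3)] = -1/15
Sum: (-5)·(2/5) + 9·(2/3) + (-6)·(-1/15) = 22/5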